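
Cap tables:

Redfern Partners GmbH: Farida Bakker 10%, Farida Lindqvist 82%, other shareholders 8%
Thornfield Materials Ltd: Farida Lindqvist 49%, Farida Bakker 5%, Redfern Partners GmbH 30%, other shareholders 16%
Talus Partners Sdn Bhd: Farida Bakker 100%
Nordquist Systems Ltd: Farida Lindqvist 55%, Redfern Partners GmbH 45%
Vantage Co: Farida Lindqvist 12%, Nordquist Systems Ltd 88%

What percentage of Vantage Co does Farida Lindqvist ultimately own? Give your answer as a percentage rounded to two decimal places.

Farida Lindqvist reaches Vantage along 3 paths.
Direct stake: 12% = 12%.
Via Nordquist: 55% × 88% = 48.4%.
Via Redfern → Nordquist: 82% × 45% × 88% = 32.472%.
Total: 12% + 48.4% + 32.472% = 92.872%.
Rounded: 92.87%.

92.87%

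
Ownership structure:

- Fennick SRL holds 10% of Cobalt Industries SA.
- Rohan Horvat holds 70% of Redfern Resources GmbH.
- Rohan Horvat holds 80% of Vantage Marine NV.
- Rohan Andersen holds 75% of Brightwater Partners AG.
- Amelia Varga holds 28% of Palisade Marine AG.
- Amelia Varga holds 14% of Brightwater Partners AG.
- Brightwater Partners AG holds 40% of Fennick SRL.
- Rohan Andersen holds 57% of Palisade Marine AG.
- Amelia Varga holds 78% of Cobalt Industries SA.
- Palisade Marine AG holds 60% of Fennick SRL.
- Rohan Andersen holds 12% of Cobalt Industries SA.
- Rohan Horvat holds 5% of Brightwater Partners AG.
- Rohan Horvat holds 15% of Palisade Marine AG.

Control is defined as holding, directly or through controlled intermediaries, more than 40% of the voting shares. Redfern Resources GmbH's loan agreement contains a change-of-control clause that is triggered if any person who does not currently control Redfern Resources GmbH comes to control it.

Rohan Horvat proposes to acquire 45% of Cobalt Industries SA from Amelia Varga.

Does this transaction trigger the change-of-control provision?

The purchase adds only to Rohan Horvat's holdings (Amelia's stake shrinks), so Rohan Horvat is the only person who could newly come to control Redfern.
Rohan Horvat holds 70% of Redfern, so Rohan Horvat controls Redfern.
So Rohan Horvat already controls Redfern before the transaction.
After the purchase, Rohan Horvat holds 45% of Cobalt directly, and Amelia's stake falls to 33%.
Rohan Horvat controlled Redfern already, so this is not a new person acquiring control; every other person's position is unchanged or reduced.
No new person acquires control, so the clause is not triggered.

No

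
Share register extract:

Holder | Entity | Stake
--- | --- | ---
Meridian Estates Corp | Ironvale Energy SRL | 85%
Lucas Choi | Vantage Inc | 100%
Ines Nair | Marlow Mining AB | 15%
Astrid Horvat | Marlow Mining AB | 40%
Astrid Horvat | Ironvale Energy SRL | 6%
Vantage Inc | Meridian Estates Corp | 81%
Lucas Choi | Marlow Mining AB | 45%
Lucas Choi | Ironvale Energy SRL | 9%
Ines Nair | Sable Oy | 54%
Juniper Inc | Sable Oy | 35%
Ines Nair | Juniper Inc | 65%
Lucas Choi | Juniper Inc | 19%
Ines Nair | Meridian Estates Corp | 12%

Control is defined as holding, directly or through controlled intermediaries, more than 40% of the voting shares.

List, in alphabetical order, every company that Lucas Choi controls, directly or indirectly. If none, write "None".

Ironvale Energy SRL, Marlow Mining AB, Meridian Estates Corp, Vantage Inc

Lucas holds 45% of Marlow, so Lucas controls Marlow.
Lucas holds 100% of Vantage, so Lucas controls Vantage.
Vantage holds 81% of Meridian, so Lucas controls Meridian.
Lucas and Meridian together hold 9% + 85% = 94% of Ironvale, so Lucas controls Ironvale.
No other company's threshold is met.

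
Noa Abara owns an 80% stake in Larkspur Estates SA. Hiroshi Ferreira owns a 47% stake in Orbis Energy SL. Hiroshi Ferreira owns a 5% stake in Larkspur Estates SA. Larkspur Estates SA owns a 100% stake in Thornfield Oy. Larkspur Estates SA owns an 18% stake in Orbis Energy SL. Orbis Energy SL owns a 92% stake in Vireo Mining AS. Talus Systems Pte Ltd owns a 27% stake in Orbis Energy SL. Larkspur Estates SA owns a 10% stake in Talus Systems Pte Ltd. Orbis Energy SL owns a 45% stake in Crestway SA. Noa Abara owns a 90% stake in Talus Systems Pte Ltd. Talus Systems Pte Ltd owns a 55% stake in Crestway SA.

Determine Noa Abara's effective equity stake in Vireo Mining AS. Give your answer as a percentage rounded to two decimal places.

37.59%

Noa reaches Vireo along 3 paths.
Via Larkspur → Talus → Orbis: 80% × 10% × 27% × 92% = 1.9872%.
Via Talus → Orbis: 90% × 27% × 92% = 22.356%.
Via Larkspur → Orbis: 80% × 18% × 92% = 13.248%.
Total: 1.9872% + 22.356% + 13.248% = 37.5912%.
Rounded: 37.59%.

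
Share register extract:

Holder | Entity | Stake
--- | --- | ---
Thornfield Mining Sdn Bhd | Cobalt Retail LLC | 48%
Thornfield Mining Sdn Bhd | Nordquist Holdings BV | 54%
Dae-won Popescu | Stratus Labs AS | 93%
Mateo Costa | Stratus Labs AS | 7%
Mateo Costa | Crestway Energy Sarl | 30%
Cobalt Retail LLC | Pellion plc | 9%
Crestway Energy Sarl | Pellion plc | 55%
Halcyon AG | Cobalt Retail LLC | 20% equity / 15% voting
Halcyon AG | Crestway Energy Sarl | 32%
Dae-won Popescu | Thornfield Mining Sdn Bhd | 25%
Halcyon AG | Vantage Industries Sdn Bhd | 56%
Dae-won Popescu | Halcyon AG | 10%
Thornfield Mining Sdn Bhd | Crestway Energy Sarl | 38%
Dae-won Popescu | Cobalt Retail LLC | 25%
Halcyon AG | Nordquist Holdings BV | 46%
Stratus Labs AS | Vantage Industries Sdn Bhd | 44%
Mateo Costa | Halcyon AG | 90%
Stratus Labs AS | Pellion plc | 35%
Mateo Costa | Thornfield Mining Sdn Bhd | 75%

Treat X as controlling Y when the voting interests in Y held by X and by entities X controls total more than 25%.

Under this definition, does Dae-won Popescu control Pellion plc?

Dae-won holds 93% of Stratus, so Dae-won controls Stratus.
Stratus holds 35% of Pellion, so Dae-won controls Pellion.

Yes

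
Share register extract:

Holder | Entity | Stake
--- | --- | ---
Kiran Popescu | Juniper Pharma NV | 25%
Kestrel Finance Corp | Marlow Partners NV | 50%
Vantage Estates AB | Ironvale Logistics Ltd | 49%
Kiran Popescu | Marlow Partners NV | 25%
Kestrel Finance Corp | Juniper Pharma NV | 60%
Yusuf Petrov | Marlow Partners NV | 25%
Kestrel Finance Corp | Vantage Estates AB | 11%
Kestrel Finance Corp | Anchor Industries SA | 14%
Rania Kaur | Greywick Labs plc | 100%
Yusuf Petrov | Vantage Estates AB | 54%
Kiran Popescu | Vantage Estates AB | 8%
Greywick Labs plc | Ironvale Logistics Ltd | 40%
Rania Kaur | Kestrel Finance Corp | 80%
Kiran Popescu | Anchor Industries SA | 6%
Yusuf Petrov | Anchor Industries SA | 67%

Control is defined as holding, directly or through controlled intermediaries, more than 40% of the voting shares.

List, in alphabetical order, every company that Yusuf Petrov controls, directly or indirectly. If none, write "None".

Anchor Industries SA, Ironvale Logistics Ltd, Vantage Estates AB

Yusuf holds 54% of Vantage, so Yusuf controls Vantage.
Yusuf holds 67% of Anchor, so Yusuf controls Anchor.
Vantage holds 49% of Ironvale, so Yusuf controls Ironvale.
No other company's threshold is met.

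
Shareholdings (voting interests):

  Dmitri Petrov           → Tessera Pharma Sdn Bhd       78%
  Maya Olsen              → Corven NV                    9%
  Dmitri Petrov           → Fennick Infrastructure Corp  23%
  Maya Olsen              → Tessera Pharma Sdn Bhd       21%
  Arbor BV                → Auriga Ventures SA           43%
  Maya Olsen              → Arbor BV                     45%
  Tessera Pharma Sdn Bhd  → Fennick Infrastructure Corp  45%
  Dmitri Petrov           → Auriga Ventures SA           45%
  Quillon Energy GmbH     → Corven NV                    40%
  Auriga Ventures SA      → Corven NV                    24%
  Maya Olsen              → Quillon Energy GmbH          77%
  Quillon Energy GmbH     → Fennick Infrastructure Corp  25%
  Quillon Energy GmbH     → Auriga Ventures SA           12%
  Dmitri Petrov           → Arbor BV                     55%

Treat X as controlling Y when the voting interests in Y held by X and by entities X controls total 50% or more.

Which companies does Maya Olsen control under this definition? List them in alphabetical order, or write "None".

Maya holds 77% of Quillon, so Maya controls Quillon.
No other company's threshold is met.

Quillon Energy GmbH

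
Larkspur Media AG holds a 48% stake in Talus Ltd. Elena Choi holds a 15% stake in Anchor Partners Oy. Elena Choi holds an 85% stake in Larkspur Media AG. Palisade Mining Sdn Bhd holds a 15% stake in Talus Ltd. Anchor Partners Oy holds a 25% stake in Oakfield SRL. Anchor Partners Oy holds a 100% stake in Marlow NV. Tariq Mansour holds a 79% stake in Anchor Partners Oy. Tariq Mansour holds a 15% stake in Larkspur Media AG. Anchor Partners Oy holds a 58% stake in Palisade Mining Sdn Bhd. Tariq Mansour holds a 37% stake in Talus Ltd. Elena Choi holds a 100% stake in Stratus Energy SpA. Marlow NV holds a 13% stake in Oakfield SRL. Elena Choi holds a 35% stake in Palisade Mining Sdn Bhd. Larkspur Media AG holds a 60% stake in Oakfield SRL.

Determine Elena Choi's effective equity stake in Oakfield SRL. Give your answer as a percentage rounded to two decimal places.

56.70%

Elena reaches Oakfield along 3 paths.
Via Larkspur: 85% × 60% = 51%.
Via Anchor: 15% × 25% = 3.75%.
Via Anchor → Marlow: 15% × 100% × 13% = 1.95%.
Total: 51% + 3.75% + 1.95% = 56.7%.
Rounded: 56.70%.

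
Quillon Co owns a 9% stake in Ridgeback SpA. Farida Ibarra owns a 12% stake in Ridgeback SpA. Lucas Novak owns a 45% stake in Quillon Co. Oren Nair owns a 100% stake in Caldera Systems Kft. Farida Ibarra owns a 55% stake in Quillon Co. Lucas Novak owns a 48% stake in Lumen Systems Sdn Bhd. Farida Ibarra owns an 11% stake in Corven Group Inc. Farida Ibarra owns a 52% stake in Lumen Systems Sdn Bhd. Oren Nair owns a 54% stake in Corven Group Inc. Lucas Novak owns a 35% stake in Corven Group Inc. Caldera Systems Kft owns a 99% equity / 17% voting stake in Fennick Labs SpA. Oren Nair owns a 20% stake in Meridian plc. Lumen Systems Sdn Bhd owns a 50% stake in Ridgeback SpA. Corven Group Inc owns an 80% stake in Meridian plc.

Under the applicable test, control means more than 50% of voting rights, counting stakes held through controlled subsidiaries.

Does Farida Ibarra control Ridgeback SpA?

Yes

Farida holds 55% of Quillon, so Farida controls Quillon.
Farida holds 52% of Lumen, so Farida controls Lumen.
Farida and Lumen and Quillon together hold 12% + 50% + 9% = 71% of Ridgeback, so Farida controls Ridgeback.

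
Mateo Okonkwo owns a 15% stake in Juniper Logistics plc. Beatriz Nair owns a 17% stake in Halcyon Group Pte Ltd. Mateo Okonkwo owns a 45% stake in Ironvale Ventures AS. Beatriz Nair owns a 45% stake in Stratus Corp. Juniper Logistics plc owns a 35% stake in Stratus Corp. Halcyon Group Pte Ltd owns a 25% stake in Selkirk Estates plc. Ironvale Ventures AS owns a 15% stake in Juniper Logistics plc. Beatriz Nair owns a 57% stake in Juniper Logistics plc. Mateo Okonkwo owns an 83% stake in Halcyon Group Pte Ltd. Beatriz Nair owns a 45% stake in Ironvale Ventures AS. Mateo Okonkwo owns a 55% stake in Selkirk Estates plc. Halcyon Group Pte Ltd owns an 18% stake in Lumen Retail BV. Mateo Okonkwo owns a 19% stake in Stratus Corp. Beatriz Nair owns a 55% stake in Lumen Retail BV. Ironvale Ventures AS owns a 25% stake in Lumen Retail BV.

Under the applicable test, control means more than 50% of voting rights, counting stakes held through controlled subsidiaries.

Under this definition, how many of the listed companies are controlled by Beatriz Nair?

3

Beatriz holds 57% of Juniper, so Beatriz controls Juniper.
Beatriz and Juniper together hold 45% + 35% = 80% of Stratus, so Beatriz controls Stratus.
Beatriz holds 55% of Lumen, so Beatriz controls Lumen.
No other company's threshold is met.
Beatriz controls 3 companies.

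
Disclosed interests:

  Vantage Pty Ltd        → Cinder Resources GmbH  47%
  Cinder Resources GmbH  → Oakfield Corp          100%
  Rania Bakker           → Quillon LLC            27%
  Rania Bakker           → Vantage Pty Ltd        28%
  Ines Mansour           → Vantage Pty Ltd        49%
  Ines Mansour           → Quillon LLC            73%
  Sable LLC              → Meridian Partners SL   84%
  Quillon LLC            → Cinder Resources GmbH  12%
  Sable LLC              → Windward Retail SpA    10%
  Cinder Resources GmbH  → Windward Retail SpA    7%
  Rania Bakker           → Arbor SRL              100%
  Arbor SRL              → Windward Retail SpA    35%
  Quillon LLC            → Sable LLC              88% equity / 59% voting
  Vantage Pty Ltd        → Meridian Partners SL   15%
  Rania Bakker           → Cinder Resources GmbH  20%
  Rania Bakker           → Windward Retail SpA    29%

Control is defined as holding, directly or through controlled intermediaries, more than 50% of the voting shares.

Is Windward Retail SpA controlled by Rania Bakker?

Yes

Rania holds 100% of Arbor, so Rania controls Arbor.
Arbor and Rania together hold 35% + 29% = 64% of Windward, so Rania controls Windward.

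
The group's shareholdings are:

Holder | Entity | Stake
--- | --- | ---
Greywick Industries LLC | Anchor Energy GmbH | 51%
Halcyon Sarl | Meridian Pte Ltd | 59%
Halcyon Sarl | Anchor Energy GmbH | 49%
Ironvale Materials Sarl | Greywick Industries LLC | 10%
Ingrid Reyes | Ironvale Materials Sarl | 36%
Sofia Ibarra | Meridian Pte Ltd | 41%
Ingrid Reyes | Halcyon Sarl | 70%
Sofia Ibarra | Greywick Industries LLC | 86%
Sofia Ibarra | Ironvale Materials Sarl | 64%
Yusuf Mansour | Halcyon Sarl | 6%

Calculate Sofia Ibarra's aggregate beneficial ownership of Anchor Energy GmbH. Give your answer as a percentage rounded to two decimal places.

47.12%

Sofia reaches Anchor along 2 paths.
Via Greywick: 86% × 51% = 43.86%.
Via Ironvale → Greywick: 64% × 10% × 51% = 3.264%.
Total: 43.86% + 3.264% = 47.124%.
Rounded: 47.12%.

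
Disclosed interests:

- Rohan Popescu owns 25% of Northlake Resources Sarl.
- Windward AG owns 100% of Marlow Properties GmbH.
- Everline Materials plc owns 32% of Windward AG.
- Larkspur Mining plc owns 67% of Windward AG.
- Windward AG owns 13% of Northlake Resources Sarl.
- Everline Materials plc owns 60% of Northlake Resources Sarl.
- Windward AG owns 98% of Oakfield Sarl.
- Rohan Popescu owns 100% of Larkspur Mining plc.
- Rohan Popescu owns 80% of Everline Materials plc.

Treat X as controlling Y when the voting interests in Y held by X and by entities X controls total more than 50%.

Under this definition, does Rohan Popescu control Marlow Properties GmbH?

Yes

Rohan holds 80% of Everline, so Rohan controls Everline.
Rohan holds 100% of Larkspur, so Rohan controls Larkspur.
Larkspur and Everline together hold 67% + 32% = 99% of Windward, so Rohan controls Windward.
Windward holds 100% of Marlow, so Rohan controls Marlow.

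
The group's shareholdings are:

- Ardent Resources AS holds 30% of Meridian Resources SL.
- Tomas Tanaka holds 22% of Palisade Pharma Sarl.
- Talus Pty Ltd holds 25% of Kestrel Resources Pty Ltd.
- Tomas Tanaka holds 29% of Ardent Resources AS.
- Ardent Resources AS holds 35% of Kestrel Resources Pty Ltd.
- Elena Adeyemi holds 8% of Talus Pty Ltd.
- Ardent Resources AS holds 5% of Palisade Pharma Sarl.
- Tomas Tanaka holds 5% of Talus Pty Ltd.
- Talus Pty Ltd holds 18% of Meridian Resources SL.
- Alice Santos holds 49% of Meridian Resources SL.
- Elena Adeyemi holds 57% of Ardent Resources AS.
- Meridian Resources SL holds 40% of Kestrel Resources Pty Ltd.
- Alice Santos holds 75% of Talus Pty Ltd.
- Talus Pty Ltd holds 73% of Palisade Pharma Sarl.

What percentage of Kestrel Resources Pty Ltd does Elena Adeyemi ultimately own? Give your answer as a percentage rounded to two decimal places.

Elena reaches Kestrel along 4 paths.
Via Talus → Meridian: 8% × 18% × 40% = 0.576%.
Via Ardent → Meridian: 57% × 30% × 40% = 6.84%.
Via Ardent: 57% × 35% = 19.95%.
Via Talus: 8% × 25% = 2%.
Total: 0.576% + 6.84% + 19.95% + 2% = 29.366%.
Rounded: 29.37%.

29.37%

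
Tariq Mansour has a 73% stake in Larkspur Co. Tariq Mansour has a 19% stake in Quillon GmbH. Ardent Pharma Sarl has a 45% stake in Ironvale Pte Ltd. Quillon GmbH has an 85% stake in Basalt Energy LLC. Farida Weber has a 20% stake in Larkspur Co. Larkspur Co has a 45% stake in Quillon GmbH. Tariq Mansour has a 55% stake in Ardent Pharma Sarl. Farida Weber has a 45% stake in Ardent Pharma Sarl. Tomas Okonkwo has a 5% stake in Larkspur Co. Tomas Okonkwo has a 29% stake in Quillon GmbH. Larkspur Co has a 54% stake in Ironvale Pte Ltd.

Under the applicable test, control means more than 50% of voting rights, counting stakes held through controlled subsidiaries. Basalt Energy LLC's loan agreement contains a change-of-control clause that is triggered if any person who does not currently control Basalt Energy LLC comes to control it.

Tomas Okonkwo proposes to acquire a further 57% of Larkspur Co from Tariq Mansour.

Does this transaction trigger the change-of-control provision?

Yes

The purchase adds only to Tomas's holdings (Tariq's stake shrinks), so Tomas is the only person who could newly come to control Basalt.
Tomas's largest direct stake is 29% in Quillon, which does not meet the threshold, so Tomas controls no company.
Neither Tomas nor any entity Tomas controls holds any voting interest in Basalt.
So before the transaction, Tomas does not control Basalt.
After the purchase, Tomas's direct stake in Larkspur rises to 5% + 57% = 62%, and Tariq's stake falls to 16%.
Tomas holds 62% of Larkspur, so Tomas controls Larkspur.
Larkspur and Tomas together hold 45% + 29% = 74% of Quillon, so Tomas controls Quillon.
Quillon holds 85% of Basalt, so Tomas controls Basalt.
Tomas did not control Basalt before and does after, so the clause is triggered.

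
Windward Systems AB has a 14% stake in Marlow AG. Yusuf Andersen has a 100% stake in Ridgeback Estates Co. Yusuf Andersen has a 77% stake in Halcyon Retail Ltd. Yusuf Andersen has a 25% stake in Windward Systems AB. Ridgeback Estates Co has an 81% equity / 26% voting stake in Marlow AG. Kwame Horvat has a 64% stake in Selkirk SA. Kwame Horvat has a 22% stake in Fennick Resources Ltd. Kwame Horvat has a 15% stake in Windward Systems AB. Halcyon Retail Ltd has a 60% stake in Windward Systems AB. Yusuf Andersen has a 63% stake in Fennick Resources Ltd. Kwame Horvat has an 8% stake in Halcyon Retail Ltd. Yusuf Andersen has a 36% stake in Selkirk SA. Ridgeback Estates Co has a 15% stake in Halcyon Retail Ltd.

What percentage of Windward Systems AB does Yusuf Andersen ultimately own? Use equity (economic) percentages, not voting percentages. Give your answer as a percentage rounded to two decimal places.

80.20%

Yusuf reaches Windward along 3 paths.
Via Ridgeback → Halcyon: 100% × 15% × 60% = 9%.
Via Halcyon: 77% × 60% = 46.2%.
Direct stake: 25% = 25%.
Total: 9% + 46.2% + 25% = 80.2%.
Rounded: 80.20%.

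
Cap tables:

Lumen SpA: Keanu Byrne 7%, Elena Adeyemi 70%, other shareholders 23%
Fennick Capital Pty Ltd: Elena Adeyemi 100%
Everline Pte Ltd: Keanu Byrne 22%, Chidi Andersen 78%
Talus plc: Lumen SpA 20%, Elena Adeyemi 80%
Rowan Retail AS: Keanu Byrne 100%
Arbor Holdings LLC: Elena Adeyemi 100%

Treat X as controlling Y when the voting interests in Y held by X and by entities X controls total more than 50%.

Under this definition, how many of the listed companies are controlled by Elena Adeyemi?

Elena holds 70% of Lumen, so Elena controls Lumen.
Elena holds 100% of Fennick, so Elena controls Fennick.
Lumen and Elena together hold 20% + 80% = 100% of Talus, so Elena controls Talus.
Elena holds 100% of Arbor, so Elena controls Arbor.
No other company's threshold is met.
Elena controls 4 companies.

4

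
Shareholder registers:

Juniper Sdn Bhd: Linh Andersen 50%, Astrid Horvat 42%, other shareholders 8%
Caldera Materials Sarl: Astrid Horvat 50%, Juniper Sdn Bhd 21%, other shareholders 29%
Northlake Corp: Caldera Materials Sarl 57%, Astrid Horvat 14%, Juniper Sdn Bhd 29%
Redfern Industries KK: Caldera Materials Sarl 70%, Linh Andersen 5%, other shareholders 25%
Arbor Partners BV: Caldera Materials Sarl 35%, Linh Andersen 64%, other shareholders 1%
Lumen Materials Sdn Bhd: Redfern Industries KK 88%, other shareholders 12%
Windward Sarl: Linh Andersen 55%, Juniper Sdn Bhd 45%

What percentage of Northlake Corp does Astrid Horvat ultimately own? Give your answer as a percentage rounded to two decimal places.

59.71%

Astrid reaches Northlake along 4 paths.
Via Caldera: 50% × 57% = 28.5%.
Via Juniper → Caldera: 42% × 21% × 57% = 5.0274%.
Direct stake: 14% = 14%.
Via Juniper: 42% × 29% = 12.18%.
Total: 28.5% + 5.0274% + 14% + 12.18% = 59.7074%.
Rounded: 59.71%.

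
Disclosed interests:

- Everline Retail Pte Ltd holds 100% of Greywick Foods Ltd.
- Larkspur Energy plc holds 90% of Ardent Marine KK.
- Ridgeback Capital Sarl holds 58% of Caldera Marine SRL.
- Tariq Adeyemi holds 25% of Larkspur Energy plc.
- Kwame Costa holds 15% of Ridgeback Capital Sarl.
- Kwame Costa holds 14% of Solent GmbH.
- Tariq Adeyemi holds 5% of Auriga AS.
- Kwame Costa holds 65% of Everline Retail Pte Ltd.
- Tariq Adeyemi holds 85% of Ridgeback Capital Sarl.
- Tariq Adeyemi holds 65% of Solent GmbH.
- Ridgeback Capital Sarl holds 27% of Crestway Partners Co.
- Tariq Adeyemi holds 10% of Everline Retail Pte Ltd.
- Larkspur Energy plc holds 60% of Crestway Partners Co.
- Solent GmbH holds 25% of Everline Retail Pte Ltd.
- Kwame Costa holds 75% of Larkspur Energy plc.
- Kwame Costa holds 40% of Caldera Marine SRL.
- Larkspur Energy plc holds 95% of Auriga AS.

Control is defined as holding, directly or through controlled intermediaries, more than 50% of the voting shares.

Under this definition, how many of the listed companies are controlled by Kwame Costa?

6

Kwame holds 75% of Larkspur, so Kwame controls Larkspur.
Kwame holds 65% of Everline, so Kwame controls Everline.
Larkspur holds 95% of Auriga, so Kwame controls Auriga.
Everline holds 100% of Greywick, so Kwame controls Greywick.
Larkspur holds 90% of Ardent, so Kwame controls Ardent.
Larkspur holds 60% of Crestway, so Kwame controls Crestway.
No other company's threshold is met.
Kwame controls 6 companies.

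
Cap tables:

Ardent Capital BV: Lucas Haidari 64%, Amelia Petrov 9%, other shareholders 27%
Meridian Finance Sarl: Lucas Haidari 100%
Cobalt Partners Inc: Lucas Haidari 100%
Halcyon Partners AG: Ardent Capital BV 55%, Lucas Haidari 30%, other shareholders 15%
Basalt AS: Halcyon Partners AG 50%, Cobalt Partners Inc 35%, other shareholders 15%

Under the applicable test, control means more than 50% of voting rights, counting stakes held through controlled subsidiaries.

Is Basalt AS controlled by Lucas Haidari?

Lucas holds 100% of Cobalt, so Lucas controls Cobalt.
Lucas holds 64% of Ardent, so Lucas controls Ardent.
Ardent and Lucas together hold 55% + 30% = 85% of Halcyon, so Lucas controls Halcyon.
Halcyon and Cobalt together hold 50% + 35% = 85% of Basalt, so Lucas controls Basalt.

Yes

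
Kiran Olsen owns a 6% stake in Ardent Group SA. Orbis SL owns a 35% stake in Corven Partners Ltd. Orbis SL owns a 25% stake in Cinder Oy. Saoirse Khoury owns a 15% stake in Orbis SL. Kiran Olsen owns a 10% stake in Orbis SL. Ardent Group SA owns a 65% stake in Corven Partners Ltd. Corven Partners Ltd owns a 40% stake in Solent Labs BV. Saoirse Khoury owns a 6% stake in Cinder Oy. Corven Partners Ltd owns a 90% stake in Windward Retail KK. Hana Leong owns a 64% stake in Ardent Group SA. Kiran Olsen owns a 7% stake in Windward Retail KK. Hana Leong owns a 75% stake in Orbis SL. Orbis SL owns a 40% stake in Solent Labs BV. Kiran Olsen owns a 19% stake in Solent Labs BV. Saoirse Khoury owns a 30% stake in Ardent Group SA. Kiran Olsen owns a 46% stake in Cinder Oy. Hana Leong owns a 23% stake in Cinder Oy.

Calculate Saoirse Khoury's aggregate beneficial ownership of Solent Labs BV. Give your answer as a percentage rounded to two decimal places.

15.90%

Saoirse reaches Solent along 3 paths.
Via Orbis: 15% × 40% = 6%.
Via Orbis → Corven: 15% × 35% × 40% = 2.1%.
Via Ardent → Corven: 30% × 65% × 40% = 7.8%.
Total: 6% + 2.1% + 7.8% = 15.9%.
Rounded: 15.90%.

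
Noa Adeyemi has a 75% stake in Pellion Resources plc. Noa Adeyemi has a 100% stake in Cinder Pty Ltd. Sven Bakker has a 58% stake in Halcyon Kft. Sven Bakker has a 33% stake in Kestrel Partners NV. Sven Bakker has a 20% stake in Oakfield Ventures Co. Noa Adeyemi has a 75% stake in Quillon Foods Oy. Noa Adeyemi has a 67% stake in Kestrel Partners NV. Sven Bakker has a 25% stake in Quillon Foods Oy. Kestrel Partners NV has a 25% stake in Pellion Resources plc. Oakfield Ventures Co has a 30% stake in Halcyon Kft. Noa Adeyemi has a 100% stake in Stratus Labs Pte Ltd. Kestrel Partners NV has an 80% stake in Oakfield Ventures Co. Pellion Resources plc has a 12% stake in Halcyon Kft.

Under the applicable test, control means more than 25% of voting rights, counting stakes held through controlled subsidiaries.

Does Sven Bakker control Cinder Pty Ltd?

No

Sven holds 33% of Kestrel, so Sven controls Kestrel.
Sven and Kestrel together hold 20% + 80% = 100% of Oakfield, so Sven controls Oakfield.
Oakfield and Sven together hold 30% + 58% = 88% of Halcyon, so Sven controls Halcyon.
Neither Sven nor any entity Sven controls holds any voting interest in Cinder.
So Sven does not control Cinder.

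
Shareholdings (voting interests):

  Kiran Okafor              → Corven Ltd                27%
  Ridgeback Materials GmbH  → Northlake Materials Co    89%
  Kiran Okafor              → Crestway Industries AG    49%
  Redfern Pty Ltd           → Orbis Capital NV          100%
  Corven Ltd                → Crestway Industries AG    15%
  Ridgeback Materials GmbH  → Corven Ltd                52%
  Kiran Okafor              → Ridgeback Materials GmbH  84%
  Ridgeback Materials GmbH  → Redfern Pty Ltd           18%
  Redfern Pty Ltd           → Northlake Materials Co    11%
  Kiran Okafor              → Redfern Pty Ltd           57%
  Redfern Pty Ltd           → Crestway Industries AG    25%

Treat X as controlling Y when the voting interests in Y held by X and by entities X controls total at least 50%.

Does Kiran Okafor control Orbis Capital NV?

Yes

Kiran holds 84% of Ridgeback, so Kiran controls Ridgeback.
Kiran and Ridgeback together hold 57% + 18% = 75% of Redfern, so Kiran controls Redfern.
Redfern holds 100% of Orbis, so Kiran controls Orbis.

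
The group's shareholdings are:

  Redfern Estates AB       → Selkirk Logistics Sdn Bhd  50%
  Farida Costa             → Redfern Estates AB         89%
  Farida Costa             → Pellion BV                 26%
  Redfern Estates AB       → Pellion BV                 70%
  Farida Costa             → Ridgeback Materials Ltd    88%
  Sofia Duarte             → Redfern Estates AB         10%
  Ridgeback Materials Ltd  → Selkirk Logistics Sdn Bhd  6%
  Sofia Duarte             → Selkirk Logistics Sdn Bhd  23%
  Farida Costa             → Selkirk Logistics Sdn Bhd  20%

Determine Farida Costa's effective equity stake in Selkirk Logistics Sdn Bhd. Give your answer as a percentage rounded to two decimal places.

69.78%

Farida reaches Selkirk along 3 paths.
Via Redfern: 89% × 50% = 44.5%.
Direct stake: 20% = 20%.
Via Ridgeback: 88% × 6% = 5.28%.
Total: 44.5% + 20% + 5.28% = 69.78%.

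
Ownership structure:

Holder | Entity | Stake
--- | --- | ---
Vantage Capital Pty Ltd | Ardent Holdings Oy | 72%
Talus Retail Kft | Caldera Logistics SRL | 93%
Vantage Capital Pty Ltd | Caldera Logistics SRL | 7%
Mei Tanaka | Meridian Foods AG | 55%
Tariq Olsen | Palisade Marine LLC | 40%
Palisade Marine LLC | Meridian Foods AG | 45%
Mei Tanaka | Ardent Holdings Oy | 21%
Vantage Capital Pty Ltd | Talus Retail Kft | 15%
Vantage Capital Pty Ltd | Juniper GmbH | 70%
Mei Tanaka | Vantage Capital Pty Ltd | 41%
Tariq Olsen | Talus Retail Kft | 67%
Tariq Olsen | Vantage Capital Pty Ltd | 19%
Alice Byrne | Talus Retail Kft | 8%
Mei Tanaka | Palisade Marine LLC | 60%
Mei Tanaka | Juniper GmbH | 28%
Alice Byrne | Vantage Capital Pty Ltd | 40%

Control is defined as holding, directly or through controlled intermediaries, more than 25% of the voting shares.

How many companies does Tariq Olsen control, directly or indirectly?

4

Tariq holds 40% of Palisade, so Tariq controls Palisade.
Palisade holds 45% of Meridian, so Tariq controls Meridian.
Tariq holds 67% of Talus, so Tariq controls Talus.
Talus holds 93% of Caldera, so Tariq controls Caldera.
No other company's threshold is met.
Tariq controls 4 companies.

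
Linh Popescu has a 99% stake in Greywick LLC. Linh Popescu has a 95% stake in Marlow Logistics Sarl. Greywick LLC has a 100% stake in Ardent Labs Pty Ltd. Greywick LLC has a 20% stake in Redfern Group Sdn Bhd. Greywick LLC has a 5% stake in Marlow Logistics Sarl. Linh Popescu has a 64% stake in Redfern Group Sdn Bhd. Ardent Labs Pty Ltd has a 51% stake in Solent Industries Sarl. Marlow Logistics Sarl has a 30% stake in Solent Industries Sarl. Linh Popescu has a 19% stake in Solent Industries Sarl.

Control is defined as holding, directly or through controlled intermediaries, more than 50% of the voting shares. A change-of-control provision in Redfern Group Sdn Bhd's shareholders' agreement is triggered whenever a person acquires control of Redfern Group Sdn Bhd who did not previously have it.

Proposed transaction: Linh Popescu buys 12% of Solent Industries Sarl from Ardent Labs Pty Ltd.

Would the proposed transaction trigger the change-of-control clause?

The purchase adds only to Linh's holdings (Ardent's stake shrinks), so Linh is the only person who could newly come to control Redfern.
Linh holds 99% of Greywick, so Linh controls Greywick.
Linh and Greywick together hold 64% + 20% = 84% of Redfern, so Linh controls Redfern.
So Linh already controls Redfern before the transaction.
After the purchase, Linh's direct stake in Solent rises to 19% + 12% = 31%, and Ardent's stake falls to 39%.
Linh controlled Redfern already, so this is not a new person acquiring control; every other person's position is unchanged or reduced.
No new person acquires control, so the clause is not triggered.

No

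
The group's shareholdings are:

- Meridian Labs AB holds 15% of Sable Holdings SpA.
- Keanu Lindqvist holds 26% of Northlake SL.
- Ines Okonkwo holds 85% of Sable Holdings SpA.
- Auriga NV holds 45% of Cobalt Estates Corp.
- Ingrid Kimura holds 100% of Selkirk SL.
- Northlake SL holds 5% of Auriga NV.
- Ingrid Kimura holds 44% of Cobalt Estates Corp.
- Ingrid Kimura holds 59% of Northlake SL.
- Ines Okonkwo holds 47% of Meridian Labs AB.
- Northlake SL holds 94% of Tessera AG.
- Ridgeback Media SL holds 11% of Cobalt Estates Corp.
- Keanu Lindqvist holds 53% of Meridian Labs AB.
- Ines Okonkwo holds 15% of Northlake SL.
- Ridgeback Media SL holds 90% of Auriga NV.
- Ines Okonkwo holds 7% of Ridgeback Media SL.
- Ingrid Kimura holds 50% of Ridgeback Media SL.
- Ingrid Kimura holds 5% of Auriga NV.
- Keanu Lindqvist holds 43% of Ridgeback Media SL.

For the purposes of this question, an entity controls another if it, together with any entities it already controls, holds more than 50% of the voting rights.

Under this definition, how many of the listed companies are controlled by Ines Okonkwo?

1

Ines holds 85% of Sable, so Ines controls Sable.
No other company's threshold is met.
Ines controls 1 company.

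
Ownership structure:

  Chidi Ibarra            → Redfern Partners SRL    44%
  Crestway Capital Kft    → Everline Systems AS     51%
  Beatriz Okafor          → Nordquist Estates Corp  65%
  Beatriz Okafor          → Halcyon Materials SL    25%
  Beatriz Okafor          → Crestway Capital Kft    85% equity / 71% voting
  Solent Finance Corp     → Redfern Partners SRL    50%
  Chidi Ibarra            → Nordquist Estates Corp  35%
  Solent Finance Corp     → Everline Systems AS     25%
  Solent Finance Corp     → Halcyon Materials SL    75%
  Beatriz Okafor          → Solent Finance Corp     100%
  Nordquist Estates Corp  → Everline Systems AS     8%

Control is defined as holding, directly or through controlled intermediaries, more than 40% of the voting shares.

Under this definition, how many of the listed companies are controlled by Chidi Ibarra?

Chidi holds 44% of Redfern, so Chidi controls Redfern.
No other company's threshold is met.
Chidi controls 1 company.

1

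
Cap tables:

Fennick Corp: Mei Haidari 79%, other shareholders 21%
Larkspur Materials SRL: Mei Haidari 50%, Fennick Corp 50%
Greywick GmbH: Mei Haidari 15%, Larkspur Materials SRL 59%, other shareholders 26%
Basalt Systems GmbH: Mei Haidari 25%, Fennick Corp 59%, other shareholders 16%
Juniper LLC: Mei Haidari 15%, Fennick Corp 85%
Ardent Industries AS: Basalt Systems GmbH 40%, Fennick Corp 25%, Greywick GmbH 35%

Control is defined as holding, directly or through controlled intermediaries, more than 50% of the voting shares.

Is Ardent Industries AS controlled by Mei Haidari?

Mei holds 79% of Fennick, so Mei controls Fennick.
Mei and Fennick together hold 25% + 59% = 84% of Basalt, so Mei controls Basalt.
Mei and Fennick together hold 50% + 50% = 100% of Larkspur, so Mei controls Larkspur.
Mei and Larkspur together hold 15% + 59% = 74% of Greywick, so Mei controls Greywick.
Basalt and Fennick and Greywick together hold 40% + 25% + 35% = 100% of Ardent, so Mei controls Ardent.

Yes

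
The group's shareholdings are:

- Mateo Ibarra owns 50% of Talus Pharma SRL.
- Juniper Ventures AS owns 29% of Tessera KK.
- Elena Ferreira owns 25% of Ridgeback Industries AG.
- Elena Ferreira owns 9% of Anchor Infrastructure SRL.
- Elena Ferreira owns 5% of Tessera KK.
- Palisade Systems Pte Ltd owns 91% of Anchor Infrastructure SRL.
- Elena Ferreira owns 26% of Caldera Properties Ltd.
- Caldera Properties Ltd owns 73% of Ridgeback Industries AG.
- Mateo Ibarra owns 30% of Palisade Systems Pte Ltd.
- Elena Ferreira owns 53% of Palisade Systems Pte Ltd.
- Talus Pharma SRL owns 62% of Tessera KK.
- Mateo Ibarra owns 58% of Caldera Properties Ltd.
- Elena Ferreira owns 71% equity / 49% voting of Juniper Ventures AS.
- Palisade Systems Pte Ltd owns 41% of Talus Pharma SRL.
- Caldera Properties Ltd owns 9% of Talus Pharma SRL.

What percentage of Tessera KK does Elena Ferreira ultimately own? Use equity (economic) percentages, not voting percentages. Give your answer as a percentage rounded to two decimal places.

40.51%

Elena reaches Tessera along 4 paths.
Via Caldera → Talus: 26% × 9% × 62% = 1.4508%.
Via Palisade → Talus: 53% × 41% × 62% = 13.4726%.
Direct stake: 5% = 5%.
Via Juniper: 71% × 29% = 20.59%.
Total: 1.4508% + 13.4726% + 5% + 20.59% = 40.5134%.
Rounded: 40.51%.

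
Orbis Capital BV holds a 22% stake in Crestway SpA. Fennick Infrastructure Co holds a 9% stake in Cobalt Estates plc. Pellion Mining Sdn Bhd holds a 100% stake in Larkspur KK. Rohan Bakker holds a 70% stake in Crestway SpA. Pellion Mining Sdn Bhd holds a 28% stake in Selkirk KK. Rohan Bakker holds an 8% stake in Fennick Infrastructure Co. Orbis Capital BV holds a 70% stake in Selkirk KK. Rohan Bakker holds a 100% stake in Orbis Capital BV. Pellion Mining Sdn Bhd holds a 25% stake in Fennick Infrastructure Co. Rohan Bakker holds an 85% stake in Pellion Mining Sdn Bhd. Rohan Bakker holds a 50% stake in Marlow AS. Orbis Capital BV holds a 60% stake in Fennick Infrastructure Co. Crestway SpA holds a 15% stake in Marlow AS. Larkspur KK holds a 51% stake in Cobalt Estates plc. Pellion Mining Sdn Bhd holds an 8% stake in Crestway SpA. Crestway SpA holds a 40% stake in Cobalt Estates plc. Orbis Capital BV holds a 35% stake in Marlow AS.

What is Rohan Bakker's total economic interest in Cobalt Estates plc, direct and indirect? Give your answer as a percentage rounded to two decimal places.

Rohan reaches Cobalt along 7 paths.
Via Pellion → Crestway: 85% × 8% × 40% = 2.72%.
Via Orbis → Crestway: 100% × 22% × 40% = 8.8%.
Via Crestway: 70% × 40% = 28%.
Via Orbis → Fennick: 100% × 60% × 9% = 5.4%.
Via Pellion → Fennick: 85% × 25% × 9% = 1.9125%.
Via Fennick: 8% × 9% = 0.72%.
Via Pellion → Larkspur: 85% × 100% × 51% = 43.35%.
Total: 2.72% + 8.8% + 28% + 5.4% + 1.9125% + 0.72% + 43.35% = 90.9025%.
Rounded: 90.90%.

90.90%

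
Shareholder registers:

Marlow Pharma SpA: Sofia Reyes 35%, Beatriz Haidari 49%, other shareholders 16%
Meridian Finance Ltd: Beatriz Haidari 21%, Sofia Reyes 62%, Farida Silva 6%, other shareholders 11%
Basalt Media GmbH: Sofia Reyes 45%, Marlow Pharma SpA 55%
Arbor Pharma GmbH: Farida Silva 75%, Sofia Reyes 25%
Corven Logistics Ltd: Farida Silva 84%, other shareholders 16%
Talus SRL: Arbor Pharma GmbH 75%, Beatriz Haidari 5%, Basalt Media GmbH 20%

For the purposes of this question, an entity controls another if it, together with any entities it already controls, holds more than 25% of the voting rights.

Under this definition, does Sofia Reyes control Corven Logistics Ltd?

No

Sofia holds 35% of Marlow, so Sofia controls Marlow.
Sofia holds 62% of Meridian, so Sofia controls Meridian.
Sofia and Marlow together hold 45% + 55% = 100% of Basalt, so Sofia controls Basalt.
Neither Sofia nor any entity Sofia controls holds any voting interest in Corven.
So Sofia does not control Corven.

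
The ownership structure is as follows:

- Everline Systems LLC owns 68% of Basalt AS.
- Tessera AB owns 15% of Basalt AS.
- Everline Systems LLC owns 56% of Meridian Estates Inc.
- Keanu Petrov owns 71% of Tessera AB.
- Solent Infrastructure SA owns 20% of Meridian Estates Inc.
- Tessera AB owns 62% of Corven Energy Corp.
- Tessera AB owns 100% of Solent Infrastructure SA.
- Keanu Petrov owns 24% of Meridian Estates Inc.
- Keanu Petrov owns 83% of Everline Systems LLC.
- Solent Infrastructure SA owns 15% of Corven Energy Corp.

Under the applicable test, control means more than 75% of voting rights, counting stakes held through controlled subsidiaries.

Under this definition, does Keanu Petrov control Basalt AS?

Keanu holds 83% of Everline, so Keanu controls Everline.
Everline and Keanu together hold 56% + 24% = 80% of Meridian, so Keanu controls Meridian.
In Basalt, Keanu's side holds only 68%, not > 75%.
So Keanu does not control Basalt.

No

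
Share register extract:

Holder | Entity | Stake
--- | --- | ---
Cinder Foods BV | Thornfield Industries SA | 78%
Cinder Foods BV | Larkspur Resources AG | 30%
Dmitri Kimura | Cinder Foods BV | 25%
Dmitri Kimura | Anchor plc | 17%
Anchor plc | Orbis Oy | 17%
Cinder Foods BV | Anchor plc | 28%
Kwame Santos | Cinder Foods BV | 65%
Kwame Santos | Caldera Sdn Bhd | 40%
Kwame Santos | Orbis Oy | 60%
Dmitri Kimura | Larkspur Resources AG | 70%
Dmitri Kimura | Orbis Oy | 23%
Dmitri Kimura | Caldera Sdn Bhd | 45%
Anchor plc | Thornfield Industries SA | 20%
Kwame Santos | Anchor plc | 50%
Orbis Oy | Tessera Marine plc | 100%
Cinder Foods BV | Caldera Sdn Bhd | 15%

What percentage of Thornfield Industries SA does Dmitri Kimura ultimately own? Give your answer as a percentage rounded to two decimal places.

Dmitri reaches Thornfield along 3 paths.
Via Cinder: 25% × 78% = 19.5%.
Via Anchor: 17% × 20% = 3.4%.
Via Cinder → Anchor: 25% × 28% × 20% = 1.4%.
Total: 19.5% + 3.4% + 1.4% = 24.3%.
Rounded: 24.30%.

24.30%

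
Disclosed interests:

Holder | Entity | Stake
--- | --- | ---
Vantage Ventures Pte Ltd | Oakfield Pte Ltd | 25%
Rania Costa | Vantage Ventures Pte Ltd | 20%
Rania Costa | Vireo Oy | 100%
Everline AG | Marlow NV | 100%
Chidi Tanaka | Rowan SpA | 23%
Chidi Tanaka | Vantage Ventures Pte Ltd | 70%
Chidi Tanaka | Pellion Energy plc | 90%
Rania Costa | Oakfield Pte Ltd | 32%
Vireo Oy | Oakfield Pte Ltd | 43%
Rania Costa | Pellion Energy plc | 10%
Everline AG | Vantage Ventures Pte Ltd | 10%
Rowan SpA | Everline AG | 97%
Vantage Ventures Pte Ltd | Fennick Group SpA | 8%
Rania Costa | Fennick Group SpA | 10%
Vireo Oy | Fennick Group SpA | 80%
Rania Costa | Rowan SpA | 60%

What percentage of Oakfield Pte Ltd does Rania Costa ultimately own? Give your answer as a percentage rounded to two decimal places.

81.46%

Rania reaches Oakfield along 4 paths.
Direct stake: 32% = 32%.
Via Rowan → Everline → Vantage: 60% × 97% × 10% × 25% = 1.455%.
Via Vantage: 20% × 25% = 5%.
Via Vireo: 100% × 43% = 43%.
Total: 32% + 1.455% + 5% + 43% = 81.455%.
Rounded: 81.46%.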